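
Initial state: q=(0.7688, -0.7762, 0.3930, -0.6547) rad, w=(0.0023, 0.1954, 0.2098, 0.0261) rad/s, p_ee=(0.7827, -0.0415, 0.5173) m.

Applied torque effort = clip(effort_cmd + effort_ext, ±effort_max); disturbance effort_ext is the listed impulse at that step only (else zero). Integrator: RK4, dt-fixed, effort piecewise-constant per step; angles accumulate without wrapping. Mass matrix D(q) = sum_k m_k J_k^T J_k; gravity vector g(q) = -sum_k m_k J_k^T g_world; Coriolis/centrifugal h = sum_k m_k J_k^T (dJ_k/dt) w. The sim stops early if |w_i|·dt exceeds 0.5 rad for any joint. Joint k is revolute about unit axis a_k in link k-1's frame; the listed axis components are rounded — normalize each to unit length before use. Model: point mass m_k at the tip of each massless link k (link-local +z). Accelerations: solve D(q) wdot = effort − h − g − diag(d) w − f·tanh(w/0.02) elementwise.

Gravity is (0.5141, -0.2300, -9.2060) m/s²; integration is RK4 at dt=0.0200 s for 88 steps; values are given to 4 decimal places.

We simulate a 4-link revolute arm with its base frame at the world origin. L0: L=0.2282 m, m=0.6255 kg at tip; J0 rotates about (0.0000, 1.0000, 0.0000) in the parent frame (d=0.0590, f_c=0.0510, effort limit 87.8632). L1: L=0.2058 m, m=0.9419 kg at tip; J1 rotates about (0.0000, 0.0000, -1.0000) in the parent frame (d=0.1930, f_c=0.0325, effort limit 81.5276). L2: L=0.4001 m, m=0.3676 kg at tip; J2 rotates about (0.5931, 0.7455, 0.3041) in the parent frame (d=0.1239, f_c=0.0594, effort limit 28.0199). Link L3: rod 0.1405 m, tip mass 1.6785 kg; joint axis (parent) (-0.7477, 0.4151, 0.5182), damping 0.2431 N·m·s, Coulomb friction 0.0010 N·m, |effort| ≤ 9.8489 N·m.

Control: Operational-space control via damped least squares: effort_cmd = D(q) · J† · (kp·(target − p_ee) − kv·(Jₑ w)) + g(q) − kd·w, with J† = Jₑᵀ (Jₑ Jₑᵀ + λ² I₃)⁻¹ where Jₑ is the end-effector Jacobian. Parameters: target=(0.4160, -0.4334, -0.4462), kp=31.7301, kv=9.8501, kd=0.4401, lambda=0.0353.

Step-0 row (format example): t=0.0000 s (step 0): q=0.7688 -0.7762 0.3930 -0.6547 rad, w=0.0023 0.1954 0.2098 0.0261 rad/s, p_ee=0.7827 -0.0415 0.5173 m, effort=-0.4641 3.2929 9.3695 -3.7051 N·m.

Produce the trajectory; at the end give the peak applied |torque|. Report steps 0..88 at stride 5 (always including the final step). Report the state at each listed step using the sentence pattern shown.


t=0.1000 s (step 5): q=0.6119 -0.5660 0.8687 -0.8087 rad, w=-1.7288 2.4176 6.1015 -1.1909 rad/s, p_ee=0.7568 -0.0757 0.4139 m, effort=-7.7635 3.4255 -2.9101 -1.0987 N·m.
t=0.2000 s (step 10): q=0.5244 -0.3218 1.3964 -0.8542 rad, w=0.0860 2.4407 4.2347 -0.0440 rad/s, p_ee=0.6894 -0.1405 0.2295 m, effort=-12.7229 1.9736 -8.4463 -0.8809 N·m.
t=0.3000 s (step 15): q=0.6249 -0.0927 1.7055 -0.8530 rad, w=1.8138 2.0601 1.9961 0.1004 rad/s, p_ee=0.6102 -0.2090 0.0462 m, effort=-15.8823 1.6937 -9.5442 -1.0528 N·m.
t=0.4000 s (step 20): q=0.8554 0.0755 1.8154 -0.8375 rad, w=2.6255 1.2738 0.3245 0.1587 rad/s, p_ee=0.5413 -0.2645 -0.1019 m, effort=-17.5671 3.4547 -7.9747 -1.5240 N·m.
t=0.5000 s (step 25): q=1.1185 0.1693 1.7995 -0.8223 rad, w=2.5269 0.6589 -0.5189 0.1263 rad/s, p_ee=0.4917 -0.3060 -0.2129 m, effort=-17.9912 5.4747 -5.9639 -1.8979 N·m.
t=0.6000 s (step 30): q=1.3473 0.2199 1.7318 -0.8104 rad, w=2.0209 0.3937 -0.7670 0.0957 rad/s, p_ee=0.4580 -0.3371 -0.2934 m, effort=-17.3120 6.7044 -4.1756 -2.0590 N·m.
t=0.7000 s (step 35): q=1.5217 0.2543 1.6562 -0.8019 rad, w=1.4783 0.3078 -0.7201 0.0664 rad/s, p_ee=0.4359 -0.3605 -0.3491 m, effort=-16.0865 7.1782 -2.7802 -2.0615 N·m.
t=0.8000 s (step 40): q=1.6465 0.2833 1.5910 -0.7962 rad, w=1.0388 0.2722 -0.5810 0.0415 rad/s, p_ee=0.4220 -0.3780 -0.3858 m, effort=-14.8493 7.2426 -1.7573 -2.0000 N·m.
t=0.9000 s (step 45): q=1.7335 0.3091 1.5400 -0.7928 rad, w=0.7199 0.2422 -0.4418 0.0232 rad/s, p_ee=0.4141 -0.3909 -0.4090 m, effort=-13.8509 7.1563 -1.0292 -1.9301 N·m.
t=1.0000 s (step 50): q=1.7938 0.3318 1.5018 -0.7910 rad, w=0.4994 0.2101 -0.3294 0.0117 rad/s, p_ee=0.4101 -0.4007 -0.4233 m, effort=-13.1349 7.0465 -0.5217 -1.8728 N·m.
t=1.1000 s (step 55): q=1.8358 0.3512 1.4733 -0.7901 rad, w=0.3494 0.1773 -0.2447 0.0051 rad/s, p_ee=0.4085 -0.4080 -0.4320 m, effort=-12.6568 6.9587 -0.1740 -1.8314 N·m.
t=1.2000 s (step 60): q=1.8653 0.3673 1.4521 -0.7897 rad, w=0.2474 0.1462 -0.1821 0.0017 rad/s, p_ee=0.4083 -0.4135 -0.4372 m, effort=-12.3520 6.9008 0.0615 -1.8035 N·m.
t=1.3000 s (step 65): q=1.8863 0.3805 1.4363 -0.7896 rad, w=0.1773 0.1183 -0.1358 0.0001 rad/s, p_ee=0.4088 -0.4177 -0.4403 m, effort=-12.1639 6.8676 0.2203 -1.7854 N·m.
t=1.4000 s (step 70): q=1.9015 0.3911 1.4246 -0.7896 rad, w=0.1284 0.0943 -0.1014 -0.0005 rad/s, p_ee=0.4096 -0.4209 -0.4422 m, effort=-12.0503 6.8512 0.3275 -1.7740 N·m.
t=1.5000 s (step 75): q=1.9125 0.3995 1.4158 -0.7896 rad, w=0.0939 0.0743 -0.0758 -0.0005 rad/s, p_ee=0.4104 -0.4233 -0.4433 m, effort=-11.9825 6.8451 0.4006 -1.7668 N·m.
t=1.6000 s (step 80): q=1.9206 0.4061 1.4092 -0.7896 rad, w=0.0692 0.0581 -0.0566 -0.0002 rad/s, p_ee=0.4111 -0.4251 -0.4440 m, effort=-11.9424 6.8445 0.4511 -1.7622 N·m.
t=1.7000 s (step 85): q=1.9266 0.4113 1.4043 -0.7896 rad, w=0.0515 0.0452 -0.0425 0.0001 rad/s, p_ee=0.4117 -0.4265 -0.4444 m, effort=-11.9187 6.8463 0.4872 -1.7594 N·m.
t=1.7600 s (step 88): q=1.9294 0.4138 1.4020 -0.7895 rad, w=0.0434 0.0389 -0.0360 0.0003 rad/s, p_ee=0.4120 -0.4272 -0.4446 m.
max |effort| (N·m): 18.0088


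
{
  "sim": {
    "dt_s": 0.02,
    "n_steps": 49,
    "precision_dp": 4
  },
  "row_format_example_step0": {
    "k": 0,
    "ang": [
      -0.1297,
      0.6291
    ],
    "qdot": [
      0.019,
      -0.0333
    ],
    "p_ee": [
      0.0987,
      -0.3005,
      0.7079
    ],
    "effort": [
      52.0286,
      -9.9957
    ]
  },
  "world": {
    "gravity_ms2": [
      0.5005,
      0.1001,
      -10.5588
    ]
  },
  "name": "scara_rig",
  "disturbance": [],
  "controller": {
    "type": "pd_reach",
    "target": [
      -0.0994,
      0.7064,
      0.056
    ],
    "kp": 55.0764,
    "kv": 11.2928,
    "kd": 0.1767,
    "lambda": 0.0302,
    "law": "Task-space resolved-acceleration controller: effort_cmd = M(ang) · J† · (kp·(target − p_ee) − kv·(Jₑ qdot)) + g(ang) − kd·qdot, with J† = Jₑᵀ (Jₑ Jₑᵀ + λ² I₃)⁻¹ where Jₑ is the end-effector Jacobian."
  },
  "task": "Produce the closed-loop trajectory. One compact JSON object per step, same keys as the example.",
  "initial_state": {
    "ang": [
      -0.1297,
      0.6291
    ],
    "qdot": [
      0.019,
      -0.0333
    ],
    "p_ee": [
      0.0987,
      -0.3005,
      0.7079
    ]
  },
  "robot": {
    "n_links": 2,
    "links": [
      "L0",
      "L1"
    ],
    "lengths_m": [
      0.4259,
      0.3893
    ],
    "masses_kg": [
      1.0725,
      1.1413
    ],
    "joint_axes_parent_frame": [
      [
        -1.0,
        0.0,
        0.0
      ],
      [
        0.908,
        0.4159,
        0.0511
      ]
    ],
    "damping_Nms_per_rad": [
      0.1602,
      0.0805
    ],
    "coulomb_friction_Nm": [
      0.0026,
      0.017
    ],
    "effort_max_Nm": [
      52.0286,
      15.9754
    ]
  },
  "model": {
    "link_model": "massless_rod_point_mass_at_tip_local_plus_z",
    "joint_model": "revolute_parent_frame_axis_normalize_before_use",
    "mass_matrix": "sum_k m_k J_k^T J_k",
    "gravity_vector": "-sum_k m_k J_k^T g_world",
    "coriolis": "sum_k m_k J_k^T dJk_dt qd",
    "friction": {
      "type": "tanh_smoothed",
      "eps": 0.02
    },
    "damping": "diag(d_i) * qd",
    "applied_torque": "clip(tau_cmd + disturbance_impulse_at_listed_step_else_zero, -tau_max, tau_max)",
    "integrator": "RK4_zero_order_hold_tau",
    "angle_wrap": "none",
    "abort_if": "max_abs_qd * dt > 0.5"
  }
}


{"k":1,"ang":[-0.1101,0.6528],"qdot":[1.9302,2.3692],"p_ee":[0.1021,-0.2925,0.7075],"effort":[47.101,-8.6231]}
{"k":2,"ang":[-0.0542,0.7214],"qdot":[3.6574,4.4427],"p_ee":[0.1114,-0.27,0.7049],"effort":[36.8036,-7.0813]}
{"k":3,"ang":[0.0319,0.8234],"qdot":[4.9495,5.6951],"p_ee":[0.1245,-0.2344,0.6987],"effort":[28.1336,-5.5141]}
{"k":4,"ang":[0.1407,0.9439],"qdot":[5.9285,6.3067],"p_ee":[0.1386,-0.1883,0.6879],"effort":[20.4535,-4.1373]}
{"k":5,"ang":[0.2665,1.0713],"qdot":[6.663,6.3865],"p_ee":[0.1515,-0.1338,0.6718],"effort":[13.5074,-3.0175]}
{"k":6,"ang":[0.405,1.1957],"qdot":[7.1926,6.0253],"p_ee":[0.1621,-0.0732,0.6506],"effort":[7.2321,-2.1218]}
{"k":7,"ang":[0.5522,1.3093],"qdot":[7.5367,5.3151],"p_ee":[0.1698,-0.0089,0.6248],"effort":[1.6082,-1.3595]}
{"k":8,"ang":[0.7045,1.4061],"qdot":[7.6987,4.3502],"p_ee":[0.1748,0.0573,0.5951],"effort":[-3.4061,-0.6205]}
{"k":9,"ang":[0.8582,1.4819],"qdot":[7.6724,3.2256],"p_ee":[0.1777,0.1239,0.5624],"effort":[-7.8775,0.1898]}
{"k":10,"ang":[1.0095,1.5344],"qdot":[7.4508,2.0338],"p_ee":[0.1792,0.1896,0.5271],"effort":[-11.8699,1.1287]}
{"k":11,"ang":[1.1544,1.5632],"qdot":[7.0372,0.8605],"p_ee":[0.1798,0.2535,0.4896],"effort":[-15.4124,2.2036]}
{"k":12,"ang":[1.2894,1.5695],"qdot":[6.4537,-0.2198],"p_ee":[0.1799,0.3147,0.4503],"effort":[-18.486,3.3712]}
{"k":13,"ang":[1.4114,1.5556],"qdot":[5.743,-1.1486],"p_ee":[0.1797,0.3725,0.4096],"effort":[-21.0385,4.5463]}
{"k":14,"ang":[1.5184,1.525],"qdot":[4.9584,-1.8978],"p_ee":[0.179,0.426,0.368],"effort":[-23.0171,5.6423]}
{"k":15,"ang":[1.6094,1.4813],"qdot":[4.1571,-2.456],"p_ee":[0.1777,0.4746,0.3264],"effort":[-24.4011,6.5727]}
{"k":16,"ang":[1.6848,1.4282],"qdot":[3.3875,-2.8314],"p_ee":[0.1758,0.5179,0.2857],"effort":[-25.2145,7.2796]}
{"k":17,"ang":[1.7454,1.3693],"qdot":[2.6834,-3.0458],"p_ee":[0.1731,0.5559,0.2469],"effort":[-25.5214,7.7416]}
{"k":18,"ang":[1.7927,1.3075],"qdot":[2.0629,-3.129],"p_ee":[0.1697,0.5888,0.2107],"effort":[-25.4103,7.9695]}
{"k":19,"ang":[1.8285,1.245],"qdot":[1.5309,-3.1129],"p_ee":[0.1657,0.6169,0.1779],"effort":[-24.9777,7.9962]}
{"k":20,"ang":[1.8546,1.1835],"qdot":[1.0835,-3.0275],"p_ee":[0.1612,0.6408,0.1487],"effort":[-24.3157,7.8651]}
{"k":21,"ang":[1.8725,1.1242],"qdot":[0.7119,-2.8993],"p_ee":[0.1563,0.6611,0.1233],"effort":[-23.5054,7.6211]}
{"k":22,"ang":[1.8836,1.0677],"qdot":[0.4056,-2.7491],"p_ee":[0.1512,0.6783,0.1016],"effort":[-22.6137,7.3048]}
{"k":23,"ang":[1.8891,1.0143],"qdot":[0.154,-2.5929],"p_ee":[0.146,0.693,0.0835],"effort":[-21.6932,6.9497]}
{"k":24,"ang":[1.8901,0.9639],"qdot":[-0.0523,-2.4418],"p_ee":[0.1408,0.7056,0.0688],"effort":[-20.7835,6.5816]}
{"k":25,"ang":[1.8873,0.9165],"qdot":[-0.2212,-2.3024],"p_ee":[0.1355,0.7166,0.057],"effort":[-19.9137,6.2192]}
{"k":26,"ang":[1.8815,0.8717],"qdot":[-0.3597,-2.179],"p_ee":[0.1304,0.7262,0.0479],"effort":[-19.1018,5.8751]}
{"k":27,"ang":[1.8732,0.8291],"qdot":[-0.4731,-2.0733],"p_ee":[0.1252,0.7348,0.041],"effort":[-18.3594,5.5571]}
{"k":28,"ang":[1.8628,0.7885],"qdot":[-0.5656,-1.9852],"p_ee":[0.1202,0.7424,0.0361],"effort":[-17.6928,5.2693]}
{"k":29,"ang":[1.8507,0.7496],"qdot":[-0.641,-1.9137],"p_ee":[0.1151,0.7494,0.0329],"effort":[-17.1037,5.0134]}
{"k":30,"ang":[1.8373,0.7119],"qdot":[-0.7019,-1.8572],"p_ee":[0.1101,0.7557,0.031],"effort":[-16.5911,4.7892]}
{"k":31,"ang":[1.8227,0.6751],"qdot":[-0.7508,-1.814],"p_ee":[0.1052,0.7616,0.0302],"effort":[-16.1514,4.5954]}
{"k":32,"ang":[1.8073,0.6392],"qdot":[-0.7898,-1.7823],"p_ee":[0.1001,0.767,0.0304],"effort":[-15.7799,4.4299]}
{"k":33,"ang":[1.7912,0.6037],"qdot":[-0.8206,-1.7605],"p_ee":[0.0951,0.7721,0.0312],"effort":[-15.471,4.2904]}
{"k":34,"ang":[1.7745,0.5687],"qdot":[-0.8447,-1.7472],"p_ee":[0.09,0.7767,0.0326],"effort":[-15.2185,4.1743]}
{"k":35,"ang":[1.7575,0.5338],"qdot":[-0.8633,-1.7409],"p_ee":[0.0849,0.7811,0.0343],"effort":[-15.0161,4.0791]}
{"k":36,"ang":[1.74,0.499],"qdot":[-0.8777,-1.7408],"p_ee":[0.0797,0.7852,0.0364],"effort":[-14.8577,4.0024]}
{"k":37,"ang":[1.7224,0.4641],"qdot":[-0.8887,-1.7457],"p_ee":[0.0744,0.789,0.0386],"effort":[-14.7372,3.9418]}
{"k":38,"ang":[1.7045,0.4291],"qdot":[-0.8973,-1.7551],"p_ee":[0.069,0.7925,0.041],"effort":[-14.6489,3.8952]}
{"k":39,"ang":[1.6865,0.3938],"qdot":[-0.904,-1.7682],"p_ee":[0.0635,0.7958,0.0434],"effort":[-14.5874,3.8607]}
{"k":40,"ang":[1.6684,0.3583],"qdot":[-0.9096,-1.7845],"p_ee":[0.0579,0.7988,0.0458],"effort":[-14.5478,3.8364]}
{"k":41,"ang":[1.6501,0.3224],"qdot":[-0.9143,-1.8033],"p_ee":[0.0522,0.8015,0.0482],"effort":[-14.5255,3.8209]}
{"k":42,"ang":[1.6318,0.2862],"qdot":[-0.9185,-1.8242],"p_ee":[0.0464,0.804,0.0505],"effort":[-14.5161,3.8126]}
{"k":43,"ang":[1.6134,0.2495],"qdot":[-0.9224,-1.8465],"p_ee":[0.0405,0.8062,0.0527],"effort":[-14.5158,3.8104]}
{"k":44,"ang":[1.5949,0.2123],"qdot":[-0.9262,-1.8698],"p_ee":[0.0345,0.808,0.0548],"effort":[-14.521,3.8132]}
{"k":45,"ang":[1.5763,0.1747],"qdot":[-0.9299,-1.8933],"p_ee":[0.0284,0.8096,0.0568],"effort":[-14.5283,3.82]}
{"k":46,"ang":[1.5577,0.1366],"qdot":[-0.9333,-1.9162],"p_ee":[0.0222,0.8109,0.0587],"effort":[-14.5348,3.83]}
{"k":47,"ang":[1.539,0.098],"qdot":[-0.9362,-1.9379],"p_ee":[0.0159,0.8118,0.0604],"effort":[-14.5378,3.8425]}
{"k":48,"ang":[1.5203,0.0591],"qdot":[-0.9384,-1.9572],"p_ee":[0.0096,0.8124,0.062],"effort":[-14.5349,3.8569]}
{"k":49,"ang":[1.5015,0.0198],"qdot":[-0.9396,-1.9734],"p_ee":[0.0032,0.8127,0.0634]}


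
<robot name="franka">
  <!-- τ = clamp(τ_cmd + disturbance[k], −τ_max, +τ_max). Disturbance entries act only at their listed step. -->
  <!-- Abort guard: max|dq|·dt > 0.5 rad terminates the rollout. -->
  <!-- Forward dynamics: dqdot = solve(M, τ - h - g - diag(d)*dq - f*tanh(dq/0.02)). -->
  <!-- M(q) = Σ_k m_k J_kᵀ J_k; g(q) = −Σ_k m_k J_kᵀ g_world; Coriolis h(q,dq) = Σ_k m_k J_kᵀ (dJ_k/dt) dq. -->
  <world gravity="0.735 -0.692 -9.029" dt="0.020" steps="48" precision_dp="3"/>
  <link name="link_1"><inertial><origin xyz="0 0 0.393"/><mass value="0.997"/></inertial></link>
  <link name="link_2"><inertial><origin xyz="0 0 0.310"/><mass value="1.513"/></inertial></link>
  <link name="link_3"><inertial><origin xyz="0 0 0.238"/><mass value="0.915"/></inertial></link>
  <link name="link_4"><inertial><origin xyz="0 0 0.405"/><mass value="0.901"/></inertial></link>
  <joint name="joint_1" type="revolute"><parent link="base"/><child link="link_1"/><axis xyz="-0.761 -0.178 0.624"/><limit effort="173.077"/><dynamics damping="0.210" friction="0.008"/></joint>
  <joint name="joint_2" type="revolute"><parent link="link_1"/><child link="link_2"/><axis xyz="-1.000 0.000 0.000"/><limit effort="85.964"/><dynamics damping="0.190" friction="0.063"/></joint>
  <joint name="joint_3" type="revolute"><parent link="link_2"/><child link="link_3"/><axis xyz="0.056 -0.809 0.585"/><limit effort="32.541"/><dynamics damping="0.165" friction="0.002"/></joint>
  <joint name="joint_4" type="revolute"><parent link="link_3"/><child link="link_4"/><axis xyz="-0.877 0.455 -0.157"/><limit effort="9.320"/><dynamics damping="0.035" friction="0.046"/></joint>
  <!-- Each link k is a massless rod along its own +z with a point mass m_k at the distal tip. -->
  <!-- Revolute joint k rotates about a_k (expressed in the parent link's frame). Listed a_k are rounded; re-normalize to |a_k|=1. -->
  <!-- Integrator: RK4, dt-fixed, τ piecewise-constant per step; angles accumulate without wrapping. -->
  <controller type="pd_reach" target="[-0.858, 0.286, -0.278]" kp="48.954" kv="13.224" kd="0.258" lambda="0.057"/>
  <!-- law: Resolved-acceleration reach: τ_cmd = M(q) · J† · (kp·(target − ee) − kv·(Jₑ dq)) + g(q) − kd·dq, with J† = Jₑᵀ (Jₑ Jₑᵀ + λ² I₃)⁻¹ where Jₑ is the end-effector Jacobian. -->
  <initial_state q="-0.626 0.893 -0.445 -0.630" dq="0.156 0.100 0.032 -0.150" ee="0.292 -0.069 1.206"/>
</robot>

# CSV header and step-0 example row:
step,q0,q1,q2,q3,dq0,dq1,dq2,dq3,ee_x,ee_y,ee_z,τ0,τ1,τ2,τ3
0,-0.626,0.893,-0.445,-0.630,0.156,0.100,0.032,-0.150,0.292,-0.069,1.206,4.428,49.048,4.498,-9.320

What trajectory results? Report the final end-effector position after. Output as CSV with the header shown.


step,q0,q1,q2,q3,dq0,dq1,dq2,dq3,ee_x,ee_y,ee_z,τ0,τ1,τ2,τ3
1,-0.654,0.951,-0.419,-0.693,-2.889,5.528,2.730,-5.953,0.283,-0.060,1.195,8.618,34.278,4.232,-9.320
2,-0.726,1.092,-0.343,-0.849,-4.210,8.437,5.077,-9.281,0.259,-0.047,1.159,26.856,25.471,5.880,-7.095
3,-0.808,1.270,-0.225,-1.048,-3.854,9.358,6.844,-10.608,0.228,-0.037,1.102,48.793,20.031,7.096,-4.083
4,-0.867,1.453,-0.090,-1.274,-2.029,8.901,6.452,-12.040,0.199,-0.034,1.030,67.536,13.712,7.113,-0.062
5,-0.880,1.615,0.017,-1.532,0.785,7.314,4.437,-13.870,0.175,-0.034,0.946,73.322,0.400,5.577,4.164
6,-0.831,1.736,0.080,-1.825,4.056,4.717,2.061,-15.413,0.154,-0.030,0.855,56.447,-19.862,2.032,7.707
7,-0.720,1.796,0.090,-2.141,7.037,1.276,-0.884,-16.195,0.133,-0.017,0.762,19.462,-35.063,-3.012,9.320
8,-0.561,1.787,0.032,-2.464,8.737,-2.148,-4.874,-16.037,0.111,0.004,0.669,-13.014,-37.617,-6.468,9.320
9,-0.382,1.718,-0.112,-2.777,9.173,-4.707,-9.697,-15.363,0.087,0.033,0.581,-35.625,-33.682,-8.599,9.320
10,-0.202,1.610,-0.360,-3.075,8.972,-6.011,-15.177,-14.587,0.066,0.068,0.501,-46.031,-20.846,-10.167,9.320
11,-0.027,1.492,-0.718,-3.359,8.553,-5.648,-20.432,-13.915,0.050,0.101,0.434,-16.053,9.139,-6.167,9.320
12,0.139,1.402,-1.142,-3.625,7.811,-3.320,-20.848,-12.360,0.040,0.120,0.392,69.500,53.209,6.766,9.320
13,0.291,1.372,-1.504,-3.841,7.374,0.278,-15.081,-9.112,0.031,0.128,0.379,102.798,72.170,13.437,9.320
14,0.440,1.418,-1.745,-3.989,7.662,4.201,-9.432,-5.980,0.013,0.141,0.381,-71.135,-29.341,-8.291,9.320
15,0.577,1.484,-1.869,-4.059,6.143,2.466,-3.504,-1.245,-0.013,0.167,0.380,-64.823,-31.939,-10.462,9.320
16,0.689,1.515,-1.907,-4.051,5.086,0.606,-0.441,2.036,-0.046,0.193,0.365,-42.697,-21.279,-8.524,6.227
17,0.785,1.515,-1.901,-3.992,4.443,-0.502,1.110,3.954,-0.084,0.212,0.339,-30.375,-14.172,-6.448,3.241
18,0.869,1.500,-1.870,-3.902,3.996,-1.060,1.944,4.998,-0.126,0.226,0.308,-17.378,-5.753,-3.788,1.120
19,0.947,1.479,-1.828,-3.798,3.757,-1.036,2.243,5.370,-0.171,0.236,0.277,7.852,6.843,-0.126,-0.259
20,1.025,1.463,-1.786,-3.695,4.041,-0.506,1.919,4.960,-0.217,0.243,0.246,11.280,5.531,0.761,-1.145
21,1.110,1.454,-1.748,-3.600,4.515,-0.419,1.961,4.511,-0.262,0.246,0.216,3.739,0.195,0.491,-1.822
22,1.205,1.442,-1.703,-3.513,4.902,-0.806,2.558,4.273,-0.307,0.246,0.185,1.057,-1.692,0.759,-2.341
23,1.306,1.420,-1.643,-3.429,5.240,-1.367,3.373,4.071,-0.349,0.243,0.155,3.471,-0.508,1.640,-2.666
24,1.414,1.388,-1.566,-3.350,5.583,-1.914,4.294,3.848,-0.390,0.238,0.127,7.347,2.297,2.696,-2.821
25,1.529,1.345,-1.470,-3.275,5.916,-2.323,5.312,3.644,-0.429,0.230,0.103,9.545,5.192,3.413,-2.843
26,1.650,1.297,-1.353,-3.203,6.181,-2.517,6.361,3.489,-0.465,0.220,0.081,8.594,6.541,3.456,-2.740
27,1.776,1.246,-1.216,-3.135,6.345,-2.529,7.308,3.365,-0.497,0.209,0.061,3.431,4.872,2.686,-2.483
28,1.903,1.196,-1.062,-3.069,6.402,-2.489,7.997,3.223,-0.527,0.199,0.041,-6.390,-0.175,1.239,-2.049
29,2.031,1.146,-0.899,-3.006,6.343,-2.520,8.303,3.041,-0.553,0.187,0.019,-18.975,-7.227,-0.387,-1.454
30,2.156,1.094,-0.734,-2.947,6.153,-2.656,8.213,2.840,-0.576,0.176,-0.004,-30.981,-14.195,-1.655,-0.762
31,2.275,1.039,-0.573,-2.892,5.835,-2.856,7.828,2.658,-0.597,0.163,-0.029,-39.955,-19.648,-2.343,-0.058
32,2.388,0.979,-0.422,-2.840,5.414,-3.064,7.286,2.517,-0.616,0.149,-0.053,-45.091,-23.106,-2.523,0.583
33,2.491,0.916,-0.282,-2.791,4.931,-3.243,6.699,2.418,-0.634,0.135,-0.077,-46.678,-24.682,-2.378,1.117
34,2.585,0.850,-0.153,-2.743,4.426,-3.380,6.136,2.347,-0.650,0.121,-0.099,-45.468,-24.731,-2.075,1.531
35,2.669,0.781,-0.036,-2.696,3.932,-3.476,5.629,2.293,-0.664,0.109,-0.117,-42.305,-23.657,-1.726,1.829
36,2.743,0.711,0.073,-2.651,3.472,-3.534,5.189,2.248,-0.677,0.100,-0.134,-37.955,-21.833,-1.396,2.030
37,2.808,0.640,0.173,-2.606,3.058,-3.559,4.814,2.208,-0.689,0.093,-0.147,-33.037,-19.570,-1.113,2.150
38,2.866,0.568,0.266,-2.562,2.693,-3.550,4.497,2.172,-0.700,0.089,-0.159,-28.012,-17.107,-0.886,2.208
39,2.916,0.498,0.353,-2.519,2.373,-3.504,4.231,2.140,-0.710,0.088,-0.169,-23.199,-14.627,-0.717,2.220
40,2.961,0.429,0.435,-2.477,2.090,-3.416,4.007,2.107,-0.720,0.090,-0.177,-18.807,-12.260,-0.600,2.200
41,3.000,0.361,0.514,-2.435,1.833,-3.278,3.817,2.070,-0.728,0.095,-0.183,-14.958,-10.098,-0.526,2.161
42,3.035,0.298,0.588,-2.394,1.592,-3.090,3.652,2.020,-0.735,0.101,-0.189,-11.717,-8.208,-0.487,2.114
43,3.064,0.238,0.660,-2.354,1.359,-2.854,3.503,1.952,-0.741,0.109,-0.194,-9.102,-6.629,-0.473,2.070
44,3.089,0.184,0.728,-2.316,1.132,-2.578,3.362,1.859,-0.747,0.118,-0.198,-7.090,-5.374,-0.471,2.036
45,3.110,0.135,0.794,-2.280,0.910,-2.279,3.224,1.743,-0.752,0.127,-0.202,-5.624,-4.431,-0.474,2.014
46,3.126,0.093,0.857,-2.246,0.699,-1.972,3.084,1.606,-0.757,0.137,-0.205,-4.620,-3.765,-0.476,2.006
47,3.138,0.056,0.918,-2.216,0.503,-1.673,2.942,1.456,-0.761,0.147,-0.208,-3.982,-3.325,-0.475,2.009
48,3.146,0.026,0.975,-2.188,0.324,-1.394,2.800,1.299,-0.764,0.156,-0.211,,,,
# final ee position (m): -0.764 0.156 -0.211


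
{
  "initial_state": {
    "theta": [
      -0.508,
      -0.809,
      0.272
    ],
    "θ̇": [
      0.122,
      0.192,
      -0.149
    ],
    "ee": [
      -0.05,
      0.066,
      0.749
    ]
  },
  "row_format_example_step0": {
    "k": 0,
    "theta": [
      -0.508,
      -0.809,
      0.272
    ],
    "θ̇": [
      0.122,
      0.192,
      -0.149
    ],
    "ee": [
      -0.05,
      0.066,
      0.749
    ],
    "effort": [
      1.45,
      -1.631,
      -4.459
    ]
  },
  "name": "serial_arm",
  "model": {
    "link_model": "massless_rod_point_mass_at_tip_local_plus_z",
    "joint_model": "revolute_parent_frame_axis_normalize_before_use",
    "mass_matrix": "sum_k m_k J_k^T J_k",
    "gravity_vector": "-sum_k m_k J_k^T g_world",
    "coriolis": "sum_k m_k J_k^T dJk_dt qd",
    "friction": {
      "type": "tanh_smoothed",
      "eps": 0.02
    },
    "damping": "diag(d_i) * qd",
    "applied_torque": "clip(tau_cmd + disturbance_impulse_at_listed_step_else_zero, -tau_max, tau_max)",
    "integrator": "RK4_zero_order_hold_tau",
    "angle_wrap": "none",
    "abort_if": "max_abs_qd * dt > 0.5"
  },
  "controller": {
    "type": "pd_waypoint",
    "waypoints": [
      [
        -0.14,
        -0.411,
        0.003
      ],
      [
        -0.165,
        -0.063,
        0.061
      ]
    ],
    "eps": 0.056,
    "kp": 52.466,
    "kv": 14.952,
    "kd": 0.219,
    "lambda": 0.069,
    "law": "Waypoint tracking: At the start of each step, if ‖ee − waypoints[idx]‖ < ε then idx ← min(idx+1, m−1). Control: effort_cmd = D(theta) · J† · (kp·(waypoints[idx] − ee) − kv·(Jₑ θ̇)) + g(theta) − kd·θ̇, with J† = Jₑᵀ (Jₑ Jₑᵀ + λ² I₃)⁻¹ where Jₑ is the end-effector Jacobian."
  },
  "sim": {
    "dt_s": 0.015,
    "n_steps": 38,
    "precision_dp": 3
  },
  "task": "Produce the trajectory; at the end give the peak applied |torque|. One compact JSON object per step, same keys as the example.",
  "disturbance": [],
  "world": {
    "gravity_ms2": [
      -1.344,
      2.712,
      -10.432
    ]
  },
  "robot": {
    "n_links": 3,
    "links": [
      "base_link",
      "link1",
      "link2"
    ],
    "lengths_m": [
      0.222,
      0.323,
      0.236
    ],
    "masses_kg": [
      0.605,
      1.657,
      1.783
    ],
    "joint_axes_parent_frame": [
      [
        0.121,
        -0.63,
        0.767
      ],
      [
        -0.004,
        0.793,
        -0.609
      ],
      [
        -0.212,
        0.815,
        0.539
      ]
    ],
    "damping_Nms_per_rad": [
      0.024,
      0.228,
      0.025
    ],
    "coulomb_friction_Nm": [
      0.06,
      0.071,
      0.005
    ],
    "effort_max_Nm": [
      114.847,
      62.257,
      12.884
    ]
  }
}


{"k":1,"theta":[-0.518,-0.816,0.253],"\u03b8\u0307":[-1.364,-1.111,-2.337],"ee":[-0.051,0.065,0.748],"effort":[-2.22,1.837,-3.016]}
{"k":2,"theta":[-0.546,-0.839,0.204],"\u03b8\u0307":[-2.427,-1.827,-4.306],"ee":[-0.055,0.064,0.746],"effort":[-5.362,4.472,-1.911]}
{"k":3,"theta":[-0.589,-0.868,0.125],"\u03b8\u0307":[-3.177,-2.027,-6.305],"ee":[-0.06,0.061,0.743],"effort":[-7.739,6.337,-0.983]}
{"k":4,"theta":[-0.64,-0.897,0.015],"\u03b8\u0307":[-3.566,-1.648,-8.42],"ee":[-0.066,0.059,0.738],"effort":[-8.698,7.124,-0.157]}
{"k":5,"theta":[-0.693,-0.915,-0.127],"\u03b8\u0307":[-3.45,-0.642,-10.475],"ee":[-0.072,0.056,0.73],"effort":[-7.028,6.079,0.555]}
{"k":6,"theta":[-0.741,-0.915,-0.294],"\u03b8\u0307":[-2.851,0.595,-11.772],"ee":[-0.078,0.056,0.72],"effort":[-1.643,2.49,1.037]}
{"k":7,"theta":[-0.779,-0.903,-0.468],"\u03b8\u0307":[-2.297,0.954,-11.352],"ee":[-0.084,0.058,0.706],"effort":[5.432,-2.198,1.277]}
{"k":8,"theta":[-0.812,-0.895,-0.624],"\u03b8\u0307":[-2.246,0.033,-9.533],"ee":[-0.09,0.064,0.69],"effort":[9.836,-4.995,1.504]}
{"k":9,"theta":[-0.847,-0.904,-0.752],"\u03b8\u0307":[-2.383,-1.165,-7.705],"ee":[-0.095,0.07,0.674],"effort":[10.651,-5.422,1.849]}
{"k":10,"theta":[-0.884,-0.929,-0.857],"\u03b8\u0307":[-2.487,-2.128,-6.356],"ee":[-0.101,0.076,0.657],"effort":[9.563,-4.649,2.229]}
{"k":11,"theta":[-0.922,-0.967,-0.945],"\u03b8\u0307":[-2.535,-2.825,-5.435],"ee":[-0.108,0.081,0.639],"effort":[7.832,-3.503,2.581]}
{"k":12,"theta":[-0.96,-1.014,-1.021],"\u03b8\u0307":[-2.566,-3.353,-4.792],"ee":[-0.116,0.084,0.621],"effort":[6.038,-2.34,2.886]}
{"k":13,"theta":[-0.999,-1.068,-1.089],"\u03b8\u0307":[-2.608,-3.784,-4.323],"ee":[-0.124,0.087,0.602],"effort":[4.402,-1.287,3.147]}
{"k":14,"theta":[-1.039,-1.127,-1.151],"\u03b8\u0307":[-2.668,-4.154,-3.967],"ee":[-0.133,0.088,0.583],"effort":[2.992,-0.377,3.372]}
{"k":15,"theta":[-1.08,-1.192,-1.208],"\u03b8\u0307":[-2.744,-4.476,-3.691],"ee":[-0.142,0.087,0.564],"effort":[1.816,0.392,3.571]}
{"k":16,"theta":[-1.122,-1.262,-1.261],"\u03b8\u0307":[-2.829,-4.756,-3.473],"ee":[-0.15,0.085,0.544],"effort":[0.858,1.033,3.748]}
{"k":17,"theta":[-1.165,-1.335,-1.312],"\u03b8\u0307":[-2.917,-4.993,-3.301],"ee":[-0.159,0.082,0.523],"effort":[0.094,1.564,3.908]}
{"k":18,"theta":[-1.209,-1.412,-1.36],"\u03b8\u0307":[-2.999,-5.188,-3.167],"ee":[-0.167,0.078,0.503],"effort":[-0.503,2.003,4.051]}
{"k":19,"theta":[-1.255,-1.491,-1.407],"\u03b8\u0307":[-3.07,-5.34,-3.062],"ee":[-0.174,0.072,0.482],"effort":[-0.958,2.365,4.178]}
{"k":20,"theta":[-1.302,-1.572,-1.452],"\u03b8\u0307":[-3.123,-5.448,-2.983],"ee":[-0.181,0.066,0.461],"effort":[-1.297,2.663,4.288]}
{"k":21,"theta":[-1.349,-1.654,-1.497],"\u03b8\u0307":[-3.153,-5.513,-2.923],"ee":[-0.188,0.058,0.44],"effort":[-1.543,2.908,4.377]}
{"k":22,"theta":[-1.396,-1.737,-1.54],"\u03b8\u0307":[-3.157,-5.538,-2.876],"ee":[-0.193,0.049,0.419],"effort":[-1.719,3.108,4.445]}
{"k":23,"theta":[-1.443,-1.82,-1.583],"\u03b8\u0307":[-3.129,-5.523,-2.839],"ee":[-0.198,0.039,0.399],"effort":[-1.842,3.269,4.489]}
{"k":24,"theta":[-1.49,-1.902,-1.625],"\u03b8\u0307":[-3.067,-5.47,-2.803],"ee":[-0.203,0.028,0.379],"effort":[-1.927,3.395,4.508]}
{"k":25,"theta":[-1.535,-1.984,-1.667],"\u03b8\u0307":[-2.964,-5.381,-2.765],"ee":[-0.207,0.017,0.359],"effort":[-1.987,3.492,4.501]}
{"k":26,"theta":[-1.578,-2.064,-1.708],"\u03b8\u0307":[-2.817,-5.256,-2.719],"ee":[-0.21,0.005,0.341],"effort":[-2.033,3.562,4.469]}
{"k":27,"theta":[-1.619,-2.141,-1.748],"\u03b8\u0307":[-2.621,-5.096,-2.657],"ee":[-0.213,-0.007,0.323],"effort":[-2.073,3.61,4.411]}
{"k":28,"theta":[-1.657,-2.216,-1.788],"\u03b8\u0307":[-2.371,-4.9,-2.576],"ee":[-0.216,-0.02,0.305],"effort":[-2.112,3.641,4.33]}
{"k":29,"theta":[-1.69,-2.288,-1.826],"\u03b8\u0307":[-2.062,-4.667,-2.469],"ee":[-0.219,-0.032,0.289],"effort":[-2.159,3.661,4.225]}
{"k":30,"theta":[-1.718,-2.356,-1.862],"\u03b8\u0307":[-1.693,-4.397,-2.332],"ee":[-0.221,-0.045,0.273],"effort":[-2.22,3.678,4.1]}
{"k":31,"theta":[-1.741,-2.42,-1.895],"\u03b8\u0307":[-1.265,-4.092,-2.161],"ee":[-0.223,-0.059,0.258],"effort":[-2.303,3.701,3.957]}
{"k":32,"theta":[-1.756,-2.479,-1.926],"\u03b8\u0307":[-0.787,-3.755,-1.954],"ee":[-0.224,-0.072,0.243],"effort":[-2.413,3.742,3.8]}
{"k":33,"theta":[-1.764,-2.532,-1.954],"\u03b8\u0307":[-0.272,-3.395,-1.715],"ee":[-0.226,-0.085,0.229],"effort":[-2.557,3.81,3.632]}
{"k":34,"theta":[-1.764,-2.581,-1.978],"\u03b8\u0307":[0.24,-3.034,-1.449],"ee":[-0.227,-0.099,0.216],"effort":[-2.73,3.916,3.46]}
{"k":35,"theta":[-1.757,-2.624,-1.998],"\u03b8\u0307":[0.698,-2.703,-1.172],"ee":[-0.227,-0.112,0.204],"effort":[-2.923,4.065,3.29]}
{"k":36,"theta":[-1.744,-2.662,-2.013],"\u03b8\u0307":[1.134,-2.377,-0.889],"ee":[-0.227,-0.126,0.192],"effort":[-3.139,4.241,3.128]}
{"k":37,"theta":[-1.724,-2.695,-2.024],"\u03b8\u0307":[1.523,-2.07,-0.611],"ee":[-0.227,-0.139,0.181],"effort":[-3.37,4.437,2.977]}
{"k":38,"theta":[-1.699,-2.724,-2.032],"\u03b8\u0307":[1.85,-1.793,-0.347],"ee":[-0.226,-0.153,0.17]}
{"summary": "max |effort| (N\u00b7m): 10.651"}


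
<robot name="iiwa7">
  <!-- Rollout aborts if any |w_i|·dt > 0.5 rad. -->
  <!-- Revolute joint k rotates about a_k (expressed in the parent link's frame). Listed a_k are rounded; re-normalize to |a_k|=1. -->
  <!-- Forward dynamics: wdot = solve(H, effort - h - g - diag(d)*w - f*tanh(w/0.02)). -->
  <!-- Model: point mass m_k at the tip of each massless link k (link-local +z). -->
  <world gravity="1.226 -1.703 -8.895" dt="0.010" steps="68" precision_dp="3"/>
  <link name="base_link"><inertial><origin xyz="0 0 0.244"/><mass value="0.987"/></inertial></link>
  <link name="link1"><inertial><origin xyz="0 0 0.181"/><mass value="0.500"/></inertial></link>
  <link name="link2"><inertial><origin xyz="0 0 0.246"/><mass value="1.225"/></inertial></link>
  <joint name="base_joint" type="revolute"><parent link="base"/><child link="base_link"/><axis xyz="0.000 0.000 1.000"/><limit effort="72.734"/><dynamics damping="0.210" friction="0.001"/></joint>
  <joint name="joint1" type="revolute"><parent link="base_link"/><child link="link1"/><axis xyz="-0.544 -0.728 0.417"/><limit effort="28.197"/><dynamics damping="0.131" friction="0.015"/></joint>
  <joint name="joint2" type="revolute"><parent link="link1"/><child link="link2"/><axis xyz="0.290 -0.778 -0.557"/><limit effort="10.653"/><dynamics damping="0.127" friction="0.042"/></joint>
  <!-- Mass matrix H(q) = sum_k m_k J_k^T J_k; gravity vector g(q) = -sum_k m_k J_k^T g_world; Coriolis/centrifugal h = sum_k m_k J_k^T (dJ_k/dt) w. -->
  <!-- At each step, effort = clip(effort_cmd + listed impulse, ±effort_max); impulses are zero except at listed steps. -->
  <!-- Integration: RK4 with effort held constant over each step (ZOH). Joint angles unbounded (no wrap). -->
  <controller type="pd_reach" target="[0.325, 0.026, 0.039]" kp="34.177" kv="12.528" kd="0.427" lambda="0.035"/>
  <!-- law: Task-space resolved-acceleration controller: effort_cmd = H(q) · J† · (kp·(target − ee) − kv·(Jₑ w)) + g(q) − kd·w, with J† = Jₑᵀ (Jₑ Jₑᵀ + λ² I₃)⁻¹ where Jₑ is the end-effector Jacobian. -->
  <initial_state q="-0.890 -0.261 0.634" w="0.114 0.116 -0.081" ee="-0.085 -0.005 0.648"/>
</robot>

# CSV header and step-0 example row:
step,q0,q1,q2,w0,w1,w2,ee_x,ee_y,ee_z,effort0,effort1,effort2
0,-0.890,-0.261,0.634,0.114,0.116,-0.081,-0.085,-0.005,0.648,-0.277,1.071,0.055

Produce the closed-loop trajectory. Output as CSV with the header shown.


step,q0,q1,q2,w0,w1,w2,ee_x,ee_y,ee_z,effort0,effort1,effort2
1,-0.890,-0.260,0.634,-0.074,0.016,0.041,-0.085,-0.005,0.648,-0.192,1.094,-0.028
2,-0.890,-0.260,0.635,0.109,0.031,0.106,-0.085,-0.004,0.648,-0.271,1.075,-0.068
3,-0.890,-0.260,0.636,-0.104,-0.014,0.104,-0.085,-0.004,0.648,-0.178,1.072,-0.071
4,-0.889,-0.260,0.637,0.123,0.021,0.148,-0.085,-0.004,0.648,-0.276,1.046,-0.095
5,-0.890,-0.260,0.638,-0.140,-0.029,0.130,-0.086,-0.004,0.648,-0.163,1.045,-0.088
6,-0.889,-0.260,0.640,0.143,0.017,0.176,-0.086,-0.004,0.648,-0.287,1.017,-0.109
7,-0.890,-0.260,0.641,-0.186,-0.046,0.150,-0.086,-0.003,0.647,-0.146,1.022,-0.096
8,-0.890,-0.260,0.643,0.173,0.013,0.204,-0.086,-0.003,0.647,-0.303,0.992,-0.119
9,-0.891,-0.261,0.645,-0.241,-0.068,0.170,-0.086,-0.003,0.647,-0.125,1.003,-0.100
10,-0.890,-0.261,0.647,0.214,0.008,0.234,-0.086,-0.003,0.647,-0.325,0.970,-0.127
11,-0.891,-0.262,0.649,-0.309,-0.095,0.190,-0.086,-0.002,0.647,-0.101,0.988,-0.102
12,-0.891,-0.262,0.652,0.268,0.004,0.268,-0.087,-0.002,0.647,-0.354,0.950,-0.134
13,-0.892,-0.263,0.654,-0.391,-0.127,0.212,-0.087,-0.002,0.647,-0.071,0.976,-0.101
14,-0.892,-0.263,0.657,0.336,0.000,0.306,-0.087,-0.001,0.646,-0.390,0.931,-0.139
15,-0.894,-0.264,0.659,-0.487,-0.165,0.236,-0.087,-0.001,0.646,-0.035,0.967,-0.099
16,-0.893,-0.265,0.662,0.417,-0.003,0.349,-0.088,-0.001,0.646,-0.432,0.914,-0.144
17,-0.895,-0.266,0.665,-0.594,-0.208,0.263,-0.088,-0.001,0.646,0.005,0.960,-0.095
18,-0.894,-0.267,0.669,0.507,-0.007,0.396,-0.088,-0.000,0.646,-0.478,0.897,-0.149
19,-0.896,-0.268,0.672,-0.708,-0.254,0.292,-0.088,-0.000,0.645,0.047,0.954,-0.089
20,-0.895,-0.269,0.676,0.599,-0.014,0.449,-0.089,0.000,0.645,-0.526,0.881,-0.152
21,-0.898,-0.271,0.679,-0.819,-0.304,0.325,-0.089,0.000,0.645,0.087,0.948,-0.083
22,-0.897,-0.273,0.684,0.682,-0.025,0.506,-0.089,0.001,0.645,-0.571,0.866,-0.155
23,-0.900,-0.275,0.688,-0.914,-0.353,0.365,-0.090,0.001,0.644,0.120,0.942,-0.077
24,-0.899,-0.277,0.693,0.740,-0.044,0.567,-0.090,0.001,0.644,-0.605,0.852,-0.157
25,-0.902,-0.279,0.697,-0.979,-0.401,0.414,-0.090,0.001,0.644,0.140,0.933,-0.071
26,-0.901,-0.281,0.703,0.761,-0.075,0.632,-0.091,0.002,0.643,-0.625,0.841,-0.156
27,-0.904,-0.284,0.708,-1.001,-0.444,0.473,-0.091,0.002,0.643,0.139,0.922,-0.067
28,-0.904,-0.287,0.714,0.736,-0.120,0.700,-0.091,0.002,0.643,-0.625,0.830,-0.153
29,-0.907,-0.290,0.720,-0.975,-0.483,0.544,-0.092,0.002,0.642,0.117,0.906,-0.063
30,-0.907,-0.293,0.727,0.656,-0.182,0.772,-0.092,0.003,0.642,-0.602,0.822,-0.147
31,-0.910,-0.297,0.734,-0.898,-0.517,0.631,-0.093,0.003,0.641,0.071,0.887,-0.062
32,-0.910,-0.300,0.742,0.526,-0.262,0.850,-0.093,0.003,0.641,-0.558,0.815,-0.138
33,-0.913,-0.305,0.749,-0.781,-0.550,0.733,-0.094,0.003,0.640,0.006,0.865,-0.062
34,-0.914,-0.309,0.758,0.362,-0.357,0.933,-0.094,0.004,0.640,-0.501,0.808,-0.127
35,-0.916,-0.314,0.767,-0.643,-0.588,0.852,-0.095,0.004,0.639,-0.070,0.840,-0.064
36,-0.917,-0.319,0.776,0.186,-0.464,1.027,-0.095,0.004,0.639,-0.441,0.798,-0.113
37,-0.920,-0.325,0.786,-0.512,-0.638,0.986,-0.096,0.004,0.638,-0.144,0.813,-0.064
38,-0.922,-0.331,0.797,0.025,-0.578,1.136,-0.096,0.005,0.637,-0.390,0.783,-0.098
39,-0.924,-0.337,0.808,-0.411,-0.706,1.135,-0.097,0.005,0.636,-0.209,0.786,-0.063
40,-0.926,-0.344,0.820,-0.105,-0.699,1.263,-0.098,0.005,0.635,-0.354,0.764,-0.083
41,-0.929,-0.352,0.833,-0.349,-0.796,1.298,-0.098,0.005,0.635,-0.258,0.757,-0.060
42,-0.932,-0.360,0.846,-0.202,-0.828,1.412,-0.099,0.005,0.634,-0.335,0.739,-0.069
43,-0.934,-0.369,0.861,-0.324,-0.910,1.478,-0.099,0.006,0.633,-0.294,0.726,-0.054
44,-0.937,-0.378,0.876,-0.271,-0.968,1.586,-0.100,0.006,0.632,-0.330,0.709,-0.055
45,-0.940,-0.388,0.892,-0.328,-1.048,1.674,-0.100,0.006,0.630,-0.319,0.693,-0.045
46,-0.944,-0.399,0.910,-0.320,-1.122,1.784,-0.101,0.006,0.629,-0.336,0.677,-0.041
47,-0.947,-0.411,0.928,-0.348,-1.205,1.889,-0.101,0.007,0.628,-0.337,0.661,-0.032
48,-0.950,-0.423,0.948,-0.356,-1.290,2.004,-0.102,0.007,0.627,-0.346,0.646,-0.024
49,-0.954,-0.436,0.968,-0.372,-1.379,2.120,-0.102,0.007,0.625,-0.351,0.634,-0.014
50,-0.958,-0.451,0.990,-0.381,-1.469,2.239,-0.102,0.007,0.624,-0.357,0.625,-0.003
51,-0.962,-0.466,1.013,-0.389,-1.559,2.360,-0.102,0.008,0.622,-0.361,0.621,0.011
52,-0.966,-0.482,1.037,-0.391,-1.647,2.480,-0.102,0.008,0.620,-0.365,0.624,0.028
53,-0.970,-0.499,1.063,-0.387,-1.731,2.597,-0.102,0.008,0.619,-0.368,0.636,0.048
54,-0.973,-0.516,1.089,-0.377,-1.808,2.710,-0.102,0.008,0.617,-0.369,0.658,0.073
55,-0.977,-0.535,1.117,-0.360,-1.874,2.816,-0.102,0.008,0.615,-0.370,0.690,0.101
56,-0.980,-0.554,1.145,-0.337,-1.929,2.912,-0.101,0.009,0.613,-0.371,0.732,0.132
57,-0.984,-0.573,1.175,-0.306,-1.970,2.999,-0.100,0.009,0.611,-0.371,0.783,0.167
58,-0.987,-0.593,1.205,-0.271,-1.995,3.074,-0.099,0.009,0.609,-0.370,0.840,0.202
59,-0.989,-0.613,1.237,-0.232,-2.005,3.138,-0.098,0.009,0.607,-0.369,0.899,0.237
60,-0.991,-0.633,1.268,-0.190,-2.000,3.192,-0.096,0.009,0.604,-0.366,0.958,0.269
61,-0.993,-0.653,1.300,-0.147,-1.981,3.236,-0.094,0.010,0.602,-0.361,1.014,0.296
62,-0.994,-0.673,1.333,-0.102,-1.950,3.272,-0.092,0.010,0.600,-0.353,1.065,0.318
63,-0.995,-0.692,1.366,-0.057,-1.907,3.302,-0.090,0.010,0.598,-0.342,1.108,0.332
64,-0.995,-0.711,1.399,-0.011,-1.854,3.326,-0.088,0.011,0.596,-0.328,1.144,0.339
65,-0.995,-0.729,1.432,0.035,-1.793,3.346,-0.085,0.011,0.593,-0.309,1.172,0.338
66,-0.994,-0.747,1.466,0.084,-1.725,3.363,-0.082,0.012,0.591,-0.287,1.192,0.330
67,-0.993,-0.764,1.500,0.136,-1.652,3.377,-0.079,0.013,0.589,-0.261,1.204,0.313
68,-0.992,-0.780,1.533,0.191,-1.574,3.389,-0.075,0.013,0.587,,,


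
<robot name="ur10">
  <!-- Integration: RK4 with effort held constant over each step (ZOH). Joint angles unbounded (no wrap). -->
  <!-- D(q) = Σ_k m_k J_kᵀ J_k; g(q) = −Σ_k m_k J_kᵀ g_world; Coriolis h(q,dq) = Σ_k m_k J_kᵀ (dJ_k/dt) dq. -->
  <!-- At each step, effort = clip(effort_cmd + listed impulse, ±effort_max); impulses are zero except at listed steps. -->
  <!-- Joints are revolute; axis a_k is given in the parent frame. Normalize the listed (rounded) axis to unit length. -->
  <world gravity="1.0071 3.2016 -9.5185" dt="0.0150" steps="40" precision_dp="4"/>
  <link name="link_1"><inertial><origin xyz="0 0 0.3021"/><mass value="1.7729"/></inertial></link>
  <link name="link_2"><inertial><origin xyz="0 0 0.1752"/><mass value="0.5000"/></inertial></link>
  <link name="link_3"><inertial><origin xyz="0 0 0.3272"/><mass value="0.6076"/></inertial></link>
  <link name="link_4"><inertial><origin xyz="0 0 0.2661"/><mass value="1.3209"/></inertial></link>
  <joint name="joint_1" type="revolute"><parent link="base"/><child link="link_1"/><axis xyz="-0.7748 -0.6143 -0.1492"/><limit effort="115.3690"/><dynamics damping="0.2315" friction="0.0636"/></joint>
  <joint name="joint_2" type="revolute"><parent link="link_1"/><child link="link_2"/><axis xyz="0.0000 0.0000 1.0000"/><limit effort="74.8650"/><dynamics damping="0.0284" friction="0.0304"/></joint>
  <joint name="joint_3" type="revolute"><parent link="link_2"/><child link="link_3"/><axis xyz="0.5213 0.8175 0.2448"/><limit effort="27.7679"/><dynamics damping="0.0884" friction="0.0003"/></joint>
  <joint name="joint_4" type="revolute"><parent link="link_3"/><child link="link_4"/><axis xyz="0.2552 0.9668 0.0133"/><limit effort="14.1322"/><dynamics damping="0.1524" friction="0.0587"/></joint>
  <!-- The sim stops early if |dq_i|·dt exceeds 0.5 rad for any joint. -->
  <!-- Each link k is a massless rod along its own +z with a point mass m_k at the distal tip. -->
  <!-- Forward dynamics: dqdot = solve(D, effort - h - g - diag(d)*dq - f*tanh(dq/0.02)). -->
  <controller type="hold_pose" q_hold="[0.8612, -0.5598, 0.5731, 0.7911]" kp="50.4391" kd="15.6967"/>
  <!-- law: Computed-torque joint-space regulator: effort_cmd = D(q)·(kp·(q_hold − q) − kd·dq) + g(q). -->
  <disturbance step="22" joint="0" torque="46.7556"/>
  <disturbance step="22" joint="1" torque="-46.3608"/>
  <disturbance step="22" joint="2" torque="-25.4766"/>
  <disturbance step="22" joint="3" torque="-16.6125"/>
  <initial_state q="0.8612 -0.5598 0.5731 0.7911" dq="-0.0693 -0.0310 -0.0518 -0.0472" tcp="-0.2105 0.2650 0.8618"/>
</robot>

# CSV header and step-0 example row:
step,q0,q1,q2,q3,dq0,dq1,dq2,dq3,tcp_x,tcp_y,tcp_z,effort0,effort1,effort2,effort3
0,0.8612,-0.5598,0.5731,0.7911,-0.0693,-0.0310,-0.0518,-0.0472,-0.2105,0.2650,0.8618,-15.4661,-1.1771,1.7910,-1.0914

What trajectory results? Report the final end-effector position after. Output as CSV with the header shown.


step,q0,q1,q2,q3,dq0,dq1,dq2,dq3,tcp_x,tcp_y,tcp_z,effort0,effort1,effort2,effort3
1,0.8603,-0.5602,0.5723,0.7907,-0.0541,-0.0252,-0.0514,-0.0103,-0.2105,0.2647,0.8621,-15.6959,-1.2030,1.8509,-1.1001
2,0.8596,-0.5606,0.5716,0.7906,-0.0385,-0.0176,-0.0351,-0.0070,-0.2105,0.2644,0.8624,-15.8831,-1.2237,1.9000,-1.1000
3,0.8591,-0.5608,0.5712,0.7906,-0.0261,-0.0116,-0.0221,-0.0051,-0.2104,0.2642,0.8626,-16.0348,-1.2396,1.9401,-1.0992
4,0.8588,-0.5609,0.5709,0.7905,-0.0167,-0.0073,-0.0124,-0.0036,-0.2104,0.2641,0.8627,-16.1564,-1.2514,1.9729,-1.0980
5,0.8586,-0.5610,0.5708,0.7905,-0.0097,-0.0041,-0.0057,-0.0023,-0.2104,0.2640,0.8627,-16.2523,-1.2601,1.9996,-1.0963
6,0.8584,-0.5611,0.5707,0.7905,-0.0047,-0.0019,-0.0014,-0.0012,-0.2104,0.2639,0.8628,-16.3267,-1.2664,2.0214,-1.0942
7,0.8584,-0.5611,0.5707,0.7905,-0.0012,-0.0004,0.0012,-0.0005,-0.2104,0.2639,0.8628,-16.3844,-1.2710,2.0391,-1.0920
8,0.8584,-0.5611,0.5707,0.7905,0.0012,0.0006,0.0028,0.0001,-0.2104,0.2639,0.8628,-16.4290,-1.2744,2.0536,-1.0898
9,0.8584,-0.5611,0.5708,0.7905,0.0028,0.0014,0.0036,0.0004,-0.2104,0.2639,0.8628,-16.4638,-1.2768,2.0653,-1.0876
10,0.8585,-0.5610,0.5708,0.7905,0.0039,0.0019,0.0040,0.0006,-0.2104,0.2639,0.8628,-16.4910,-1.2787,2.0748,-1.0857
11,0.8585,-0.5610,0.5709,0.7905,0.0046,0.0022,0.0041,0.0008,-0.2104,0.2639,0.8627,-16.5124,-1.2801,2.0825,-1.0841
12,0.8586,-0.5610,0.5710,0.7905,0.0051,0.0024,0.0041,0.0009,-0.2104,0.2639,0.8627,-16.5293,-1.2811,2.0888,-1.0826
13,0.8587,-0.5609,0.5710,0.7905,0.0053,0.0025,0.0040,0.0009,-0.2104,0.2640,0.8627,-16.5427,-1.2820,2.0938,-1.0814
14,0.8588,-0.5609,0.5711,0.7905,0.0055,0.0025,0.0038,0.0009,-0.2104,0.2640,0.8627,-16.5534,-1.2827,2.0978,-1.0804
15,0.8589,-0.5609,0.5711,0.7906,0.0055,0.0025,0.0036,0.0009,-0.2104,0.2641,0.8626,-16.5620,-1.2832,2.1011,-1.0796
16,0.8589,-0.5608,0.5712,0.7906,0.0054,0.0025,0.0034,0.0009,-0.2104,0.2641,0.8626,-16.5688,-1.2837,2.1036,-1.0789
17,0.8590,-0.5608,0.5712,0.7906,0.0054,0.0025,0.0033,0.0009,-0.2104,0.2641,0.8626,-16.5744,-1.2841,2.1057,-1.0784
18,0.8591,-0.5607,0.5713,0.7906,0.0052,0.0024,0.0031,0.0009,-0.2104,0.2642,0.8625,-16.5788,-1.2845,2.1073,-1.0780
19,0.8592,-0.5607,0.5713,0.7906,0.0051,0.0023,0.0030,0.0009,-0.2104,0.2642,0.8625,-16.5824,-1.2849,2.1085,-1.0777
20,0.8593,-0.5607,0.5714,0.7906,0.0049,0.0023,0.0029,0.0008,-0.2104,0.2643,0.8625,-16.5853,-1.2852,2.1095,-1.0775
21,0.8593,-0.5606,0.5714,0.7907,0.0048,0.0022,0.0028,0.0008,-0.2104,0.2643,0.8625,-16.5877,-1.2855,2.1102,-1.0774
22,0.8594,-0.5606,0.5714,0.7907,0.0046,0.0021,0.0027,0.0008,-0.2104,0.2643,0.8624,30.1659,-47.6466,-23.3659,-14.1322
23,0.8577,-0.5822,0.5578,0.8024,-0.2491,-2.9032,-1.8233,1.5211,-0.2192,0.2622,0.8614,-27.9623,9.9885,8.1717,2.0972
24,0.8547,-0.6206,0.5361,0.8189,-0.1352,-2.2181,-1.0716,0.7024,-0.2348,0.2586,0.8596,-25.9593,7.9765,6.7578,1.5014
25,0.8532,-0.6497,0.5236,0.8259,-0.0644,-1.6462,-0.6023,0.2524,-0.2466,0.2559,0.8583,-24.3163,6.3471,5.7581,1.0340
26,0.8526,-0.6709,0.5168,0.8278,-0.0218,-1.1811,-0.3118,0.0151,-0.2553,0.2540,0.8574,-22.9582,5.0217,5.0351,0.6612
27,0.8524,-0.6859,0.5133,0.8275,-0.0054,-0.8186,-0.1676,-0.0469,-0.2616,0.2526,0.8568,-21.8244,3.9387,4.4968,0.3426
28,0.8523,-0.6960,0.5113,0.8268,-0.0002,-0.5350,-0.0924,-0.0414,-0.2658,0.2517,0.8563,-20.8741,3.0497,4.0836,0.0758
29,0.8524,-0.7024,0.5103,0.8263,0.0023,-0.3106,-0.0421,-0.0266,-0.2684,0.2511,0.8560,-20.0788,2.3188,3.7584,-0.1413
30,0.8524,-0.7057,0.5099,0.8260,0.0043,-0.1332,-0.0034,-0.0164,-0.2698,0.2507,0.8558,-19.4142,1.7171,3.4973,-0.3171
31,0.8525,-0.7067,0.5101,0.8258,0.0058,0.0051,0.0274,-0.0116,-0.2702,0.2505,0.8557,-18.8599,1.2230,3.2843,-0.4594
32,0.8526,-0.7058,0.5107,0.8257,0.0059,0.1079,0.0492,-0.0076,-0.2698,0.2505,0.8558,-18.3995,0.8276,3.1084,-0.5744
33,0.8527,-0.7036,0.5116,0.8256,0.0061,0.1859,0.0668,-0.0070,-0.2688,0.2506,0.8559,-18.0189,0.5019,2.9620,-0.6685
34,0.8527,-0.7004,0.5127,0.8255,0.0060,0.2437,0.0797,-0.0069,-0.2675,0.2508,0.8560,-17.7054,0.2325,2.8393,-0.7464
35,0.8528,-0.6964,0.5139,0.8254,0.0059,0.2854,0.0889,-0.0070,-0.2658,0.2510,0.8563,-17.4485,0.0091,2.7362,-0.8111
36,0.8529,-0.6919,0.5153,0.8253,0.0056,0.3143,0.0952,-0.0073,-0.2639,0.2513,0.8565,-17.2390,-0.1765,2.6493,-0.8650
37,0.8530,-0.6871,0.5167,0.8252,0.0054,0.3330,0.0991,-0.0075,-0.2618,0.2517,0.8567,-17.0692,-0.3311,2.5761,-0.9099
38,0.8531,-0.6820,0.5182,0.8251,0.0052,0.3437,0.1012,-0.0078,-0.2597,0.2520,0.8570,-16.9324,-0.4601,2.5144,-0.9474
39,0.8532,-0.6768,0.5197,0.8250,0.0050,0.3481,0.1018,-0.0080,-0.2575,0.2524,0.8572,-16.8230,-0.5681,2.4623,-0.9786
40,0.8532,-0.6716,0.5213,0.8249,0.0048,0.3476,0.1013,-0.0082,-0.2553,0.2528,0.8575,,,,
# final tcp position (m): -0.2553 0.2528 0.8575
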